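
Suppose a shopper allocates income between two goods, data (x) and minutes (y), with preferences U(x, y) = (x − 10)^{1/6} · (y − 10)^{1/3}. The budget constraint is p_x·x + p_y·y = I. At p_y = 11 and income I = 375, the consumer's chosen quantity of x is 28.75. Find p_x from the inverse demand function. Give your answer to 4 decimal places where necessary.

p_x = 4

Let x' = x−10, y' = y−10. MRS = (1/2)·y'/x' = p_x/p_y.
Substituting into the budget: x* = 10 + 1/3·(I − 10·p_x − 10·p_y)/p_x, and y* = 10 + 2/3·(…)/p_y.
Set x* = 28.75 in the demand function and solve for p_x: p_x = 4.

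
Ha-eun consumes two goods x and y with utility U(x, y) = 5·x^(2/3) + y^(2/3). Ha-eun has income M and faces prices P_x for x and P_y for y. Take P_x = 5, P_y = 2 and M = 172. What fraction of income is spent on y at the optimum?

Substitute y = (y/x)·x into the budget: x* = M/(P_x + P_y·(y/x)).
Numerically y/x = 0.125, so x* = 172/(5 + 2·0.125) = 32.7619 and y* = 0.125·32.7619 = 4.0952.
Expenditure on y: 2·4.0952 = 8.1905; share = 0.0476.

share on y = 0.0476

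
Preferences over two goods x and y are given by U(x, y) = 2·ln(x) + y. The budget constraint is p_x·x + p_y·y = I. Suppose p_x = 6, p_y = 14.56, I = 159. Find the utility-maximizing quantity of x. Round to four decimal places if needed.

x* = 4.8533

MU_x = 2/x, MU_y = 1. Tangency: 2/x = p_x/p_y.
So x*(p_x,p_y) = 2·p_y/p_x, independent of income; and y* = (I − 2·p_y)/p_y.
At the given prices: x* = 2·14.56/6 = 4.8533.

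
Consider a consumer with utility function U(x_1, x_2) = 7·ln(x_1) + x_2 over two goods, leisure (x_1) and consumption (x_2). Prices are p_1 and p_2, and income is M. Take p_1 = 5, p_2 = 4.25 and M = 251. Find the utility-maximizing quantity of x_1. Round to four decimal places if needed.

x_1* = 5.95

So x_1*(p_1,p_2) = 7·p_2/p_1, independent of income; and x_2* = (M − 7·p_2)/p_2.
At the given prices: x_1* = 7·4.25/5 = 5.95.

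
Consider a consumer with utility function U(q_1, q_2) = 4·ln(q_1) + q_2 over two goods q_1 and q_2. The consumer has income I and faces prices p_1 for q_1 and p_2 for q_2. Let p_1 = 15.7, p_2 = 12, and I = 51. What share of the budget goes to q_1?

share on q_1 = 0.9412

MU_q_1 = 4/q_1, MU_q_2 = 1. Tangency: 4/q_1 = p_1/p_2.
So q_1*(p_1,p_2) = 4·p_2/p_1, independent of income; and q_2* = (I − 4·p_2)/p_2.
At the given prices: q_1* = 4·12/15.7 = 3.0573, and q_2* = 0.25.
Expenditure on q_1: 15.7·3.0573 = 48; share = 0.9412.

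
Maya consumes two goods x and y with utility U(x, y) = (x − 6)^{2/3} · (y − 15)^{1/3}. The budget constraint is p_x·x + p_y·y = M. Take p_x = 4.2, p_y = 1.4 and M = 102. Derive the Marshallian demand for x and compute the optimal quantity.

x* = 14.8571

Let x' = x−6, y' = y−15. MRS = 2·y'/x' = p_x/p_y.
After buying the subsistence bundle (6, 15), a share 2/3 of the remaining income goes to x: x* = 6 + 2/3·(M − 6p_x − 15p_y)/p_x.
Discretionary income = 102 − 6·4.2 − 15·1.4 = 55.8; x* = 6 + 2/3·55.8/4.2 = 14.8571.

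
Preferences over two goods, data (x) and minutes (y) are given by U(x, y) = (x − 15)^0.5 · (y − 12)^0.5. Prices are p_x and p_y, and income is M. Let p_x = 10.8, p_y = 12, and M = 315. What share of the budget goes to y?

share on y = 0.4714

Substituting into the budget: x* = 15 + 0.5·(M − 15·p_x − 12·p_y)/p_x, and y* = 12 + 0.5·(…)/p_y.
Discretionary income = 315 − 15·10.8 − 12·12 = 9; x* = 15 + 0.5·9/10.8 = 15.4167; y* = 12 + 0.5·9/12 = 12.375.
Expenditure on y: 12·12.375 = 148.5; share = 0.4714.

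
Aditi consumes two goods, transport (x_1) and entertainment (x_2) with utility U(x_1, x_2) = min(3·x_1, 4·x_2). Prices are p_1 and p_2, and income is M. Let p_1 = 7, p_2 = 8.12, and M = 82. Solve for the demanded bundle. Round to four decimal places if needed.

x_1* = 6.2643, x_2* = 4.6982

Leontief preferences: the optimum is at the kink where x_1/4 = x_2/3, i.e. x_2 = (3/4)·x_1.
Budget: p_1·x_1 + p_2·(3/4)·x_1 = M, so (4·p_1 + 3·p_2)·x_1 = 4·M.
Demand: x_1*(p_1,p_2,M) = 4·M/(4·p_1 + 3·p_2), x_2* = 3·M/(4·p_1 + 3·p_2).
Here 4·7 + 3·8.12 = 52.36, giving x_1* = 6.2643 and x_2* = 4.6982.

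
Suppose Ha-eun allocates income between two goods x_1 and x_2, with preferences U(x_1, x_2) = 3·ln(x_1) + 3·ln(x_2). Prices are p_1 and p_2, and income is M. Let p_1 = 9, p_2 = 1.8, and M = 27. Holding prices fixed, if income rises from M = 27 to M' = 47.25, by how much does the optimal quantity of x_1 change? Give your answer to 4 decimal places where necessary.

Δx_1* = 1.125

MU_x_1/MU_x_2 = (3·x_2)/(3·x_1); tangency sets this equal to p_1/p_2.
So 3·p_2·x_2 = 3·p_1·x_1; combined with the budget, a share 0.5 of income goes to x_1.
Demand: x_1*(p_1,p_2,M) = 0.5·M/p_1 and x_2* = 0.5·M/p_2.
At p_1=9, p_2=1.8, M=27: x_1* = 0.5·27/9 = 1.5.
At M' = 47.25: x_1* = 2.625. Change: 2.625 − 1.5 = 1.125.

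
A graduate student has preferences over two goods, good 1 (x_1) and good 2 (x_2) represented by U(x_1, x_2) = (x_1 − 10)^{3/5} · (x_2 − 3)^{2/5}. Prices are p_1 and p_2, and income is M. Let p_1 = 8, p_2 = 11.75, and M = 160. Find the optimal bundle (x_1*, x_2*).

x_1* = 13.3562, x_2* = 4.5234

This is Cobb-Douglas in (x_1−10, x_2−3): tangency gives 0.6·p_2·(x_2−3) = 0.4·p_1·(x_1−10).
After buying the subsistence bundle (10, 3), a share 0.6 of the remaining income goes to x_1: x_1* = 10 + 0.6·(M − 10p_1 − 3p_2)/p_1.
Discretionary income = 160 − 10·8 − 3·11.75 = 44.75; x_1* = 10 + 0.6·44.75/8 = 13.3562; x_2* = 3 + 0.4·44.75/11.75 = 4.5234.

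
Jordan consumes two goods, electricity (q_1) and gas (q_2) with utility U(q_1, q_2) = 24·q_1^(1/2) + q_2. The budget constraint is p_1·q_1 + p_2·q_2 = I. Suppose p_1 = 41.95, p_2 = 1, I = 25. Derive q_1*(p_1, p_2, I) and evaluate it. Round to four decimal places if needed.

Utility is quasi-linear in q_2; the FOC for q_1 is 12/√q_1 = p_1/p_2.
Thus q_1* = (12·p_2/p_1)² — independent of I — with the rest of income spent on q_2.
Plugging in: q_1* = (12·1/41.95)² = 0.0818.

q_1* = 0.0818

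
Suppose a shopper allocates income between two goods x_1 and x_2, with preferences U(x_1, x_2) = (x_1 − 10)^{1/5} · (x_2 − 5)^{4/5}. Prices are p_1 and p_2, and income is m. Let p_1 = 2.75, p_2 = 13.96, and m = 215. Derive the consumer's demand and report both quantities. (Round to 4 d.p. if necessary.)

This is Cobb-Douglas in (x_1−10, x_2−5): tangency gives 0.2·p_2·(x_2−5) = 0.8·p_1·(x_1−10).
After buying the subsistence bundle (10, 5), a share 0.2 of the remaining income goes to x_1: x_1* = 10 + 0.2·(m − 10p_1 − 5p_2)/p_1.
Discretionary income = 215 − 10·2.75 − 5·13.96 = 117.7; x_1* = 10 + 0.2·117.7/2.75 = 18.56; x_2* = 5 + 0.8·117.7/13.96 = 11.745.

x_1* = 18.56, x_2* = 11.745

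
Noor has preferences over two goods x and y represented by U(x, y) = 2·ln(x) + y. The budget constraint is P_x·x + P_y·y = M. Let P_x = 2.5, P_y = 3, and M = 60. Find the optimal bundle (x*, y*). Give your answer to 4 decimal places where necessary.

x* = 2.4, y* = 18

MU_x = 2/x, MU_y = 1. Tangency: 2/x = P_x/P_y.
So x*(P_x,P_y) = 2·P_y/P_x, independent of income; and y* = (M − 2·P_y)/P_y.
At the given prices: x* = 2·3/2.5 = 2.4, and y* = 18.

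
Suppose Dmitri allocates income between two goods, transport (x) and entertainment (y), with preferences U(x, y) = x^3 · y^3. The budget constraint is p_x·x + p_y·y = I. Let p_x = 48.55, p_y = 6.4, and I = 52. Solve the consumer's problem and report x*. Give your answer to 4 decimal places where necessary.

The MRS is y/x. Set MRS = p_x/p_y.
So 3·p_y·y = 3·p_x·x; combined with the budget, a share 0.5 of income goes to x.
Demand: x*(p_x,p_y,I) = 0.5·I/p_x and y* = 0.5·I/p_y.
At p_x=48.55, p_y=6.4, I=52: x* = 0.5·52/48.55 = 0.5355.

x* = 0.5355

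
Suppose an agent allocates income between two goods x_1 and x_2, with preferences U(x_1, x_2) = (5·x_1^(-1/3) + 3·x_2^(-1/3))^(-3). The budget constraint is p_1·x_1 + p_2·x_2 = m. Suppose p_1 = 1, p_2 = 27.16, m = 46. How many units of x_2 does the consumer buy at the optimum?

x_2* = 1.0311

MU_x_1 ∝ 5·x_1^(-4/3), MU_x_2 ∝ 3·x_2^(-4/3), so MRS = (5/3)·(x_2/x_1)^(4/3) = p_1/p_2.
Hence x_2/x_1 = ((3/5)·p_1/p_2)^(1/(4/3)), i.e. raised to the 0.75 power.
Substitute x_2 = (x_2/x_1)·x_1 into the budget: x_1* = m/(p_1 + p_2·(x_2/x_1)).
Numerically x_2/x_1 = 0.057302, so x_1* = 46/(1 + 27.16·0.057302) = 17.9947 and x_2* = 0.057302·17.9947 = 1.0311.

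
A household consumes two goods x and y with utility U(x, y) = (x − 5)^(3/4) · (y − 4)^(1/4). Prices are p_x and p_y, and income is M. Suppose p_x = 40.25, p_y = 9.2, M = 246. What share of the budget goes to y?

Discretionary income = 246 − 5·40.25 − 4·9.2 = 7.95; x* = 5 + 0.75·7.95/40.25 = 5.1481; y* = 4 + 0.25·7.95/9.2 = 4.216.
Expenditure on y: 9.2·4.216 = 38.7875; share = 0.1577.

share on y = 0.1577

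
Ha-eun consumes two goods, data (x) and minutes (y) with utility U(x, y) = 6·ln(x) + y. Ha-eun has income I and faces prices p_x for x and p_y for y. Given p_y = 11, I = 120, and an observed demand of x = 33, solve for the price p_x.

p_x = 2

Set MRS = p_x/p_y: (6/x)/1 = p_x/p_y.
So x*(p_x,p_y) = 6·p_y/p_x, independent of income; and y* = (I − 6·p_y)/p_y.
Set x* = 33 in the demand function and solve for p_x: p_x = 2.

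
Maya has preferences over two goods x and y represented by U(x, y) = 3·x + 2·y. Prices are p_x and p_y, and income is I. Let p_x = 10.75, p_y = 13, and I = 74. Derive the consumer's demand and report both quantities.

x* = 6.8837, y* = 0

Numerically: x* = 6.8837, y* = 0.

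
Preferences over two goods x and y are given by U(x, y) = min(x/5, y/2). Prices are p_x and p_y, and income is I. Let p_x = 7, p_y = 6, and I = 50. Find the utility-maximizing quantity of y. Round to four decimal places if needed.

y* = 2.1277

Leontief preferences: the optimum is at the kink where x/5 = y/2, i.e. y = (2/5)·x.
Budget: p_x·x + p_y·(2/5)·x = I, so (5·p_x + 2·p_y)·x = 5·I.
Demand: x*(p_x,p_y,I) = 5·I/(5·p_x + 2·p_y), y* = 2·I/(5·p_x + 2·p_y).
Here 5·7 + 2·6 = 47, giving y* = 2.1277.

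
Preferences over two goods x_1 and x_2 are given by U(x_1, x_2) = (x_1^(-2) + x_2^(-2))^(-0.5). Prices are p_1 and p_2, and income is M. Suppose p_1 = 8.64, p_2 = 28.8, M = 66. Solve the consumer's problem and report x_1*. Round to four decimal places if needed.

x_1* = 2.3639

MRS = MU_x_1/MU_x_2 = (x_2/x_1)^(3). Set equal to p_1/p_2.
Solve for the ratio: x_2/x_1 = [p_1/p_2]^(1/3).
With the ratio pinned down, the budget gives x_1* = M/(p_1 + p_2·(x_2/x_1)) and x_2* = (x_2/x_1)·x_1*.
Numerically x_2/x_1 = 0.669433, so x_1* = 66/(8.64 + 28.8·0.669433) = 2.3639.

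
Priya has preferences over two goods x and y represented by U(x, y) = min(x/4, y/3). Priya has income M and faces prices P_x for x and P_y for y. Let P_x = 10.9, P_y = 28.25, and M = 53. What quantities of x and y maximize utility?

x* = 1.6517, y* = 1.2388

Leontief preferences: the optimum is at the kink where x/4 = y/3, i.e. y = (3/4)·x.
Budget: P_x·x + P_y·(3/4)·x = M, so (4·P_x + 3·P_y)·x = 4·M.
Demand: x*(P_x,P_y,M) = 4·M/(4·P_x + 3·P_y), y* = 3·M/(4·P_x + 3·P_y).
Here 4·10.9 + 3·28.25 = 128.35, giving x* = 1.6517 and y* = 1.2388.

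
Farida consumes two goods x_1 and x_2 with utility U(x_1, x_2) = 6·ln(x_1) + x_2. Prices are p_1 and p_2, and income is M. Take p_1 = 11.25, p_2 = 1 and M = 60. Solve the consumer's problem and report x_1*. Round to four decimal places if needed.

MU_x_1 = 6/x_1, MU_x_2 = 1. Tangency: 6/x_1 = p_1/p_2.
So x_1*(p_1,p_2) = 6·p_2/p_1, independent of income; and x_2* = (M − 6·p_2)/p_2.
At the given prices: x_1* = 6·1/11.25 = 0.5333.

x_1* = 0.5333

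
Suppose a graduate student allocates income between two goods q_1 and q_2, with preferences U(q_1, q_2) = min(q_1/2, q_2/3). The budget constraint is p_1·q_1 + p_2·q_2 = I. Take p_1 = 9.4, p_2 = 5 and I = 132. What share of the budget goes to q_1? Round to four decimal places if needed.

share on q_1 = 0.5562

With perfect complements, no substitution: consume in ratio q_1:q_2 = 2:3.
Budget: p_1·q_1 + p_2·(3/2)·q_1 = I, so (2·p_1 + 3·p_2)·q_1 = 2·I.
Demand: q_1*(p_1,p_2,I) = 2·I/(2·p_1 + 3·p_2), q_2* = 3·I/(2·p_1 + 3·p_2).
Here 2·9.4 + 3·5 = 33.8, giving q_1* = 7.8107 and q_2* = 11.716.
Expenditure on q_1: 9.4·7.8107 = 73.4201; share = 0.5562.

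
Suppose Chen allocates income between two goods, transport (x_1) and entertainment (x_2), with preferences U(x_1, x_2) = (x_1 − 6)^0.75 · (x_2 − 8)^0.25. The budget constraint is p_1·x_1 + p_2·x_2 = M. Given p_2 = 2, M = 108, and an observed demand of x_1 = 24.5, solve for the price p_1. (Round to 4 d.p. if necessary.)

p_1 = 3

MRS = 3·(x_2−8)/(x_1−6). Tangency with p_1/p_2 gives x_2−8 = (1/3)·(p_1/p_2)·(x_1−6).
After buying the subsistence bundle (6, 8), a share 0.75 of the remaining income goes to x_1: x_1* = 6 + 0.75·(M − 6p_1 − 8p_2)/p_1.
Set x_1* = 24.5 in the demand function and solve for p_1: p_1 = 3.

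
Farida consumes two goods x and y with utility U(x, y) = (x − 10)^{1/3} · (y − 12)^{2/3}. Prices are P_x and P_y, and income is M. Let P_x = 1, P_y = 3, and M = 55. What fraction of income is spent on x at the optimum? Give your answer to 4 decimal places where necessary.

Let x' = x−10, y' = y−12. MRS = (1/2)·y'/x' = P_x/P_y.
After buying the subsistence bundle (10, 12), a share 1/3 of the remaining income goes to x: x* = 10 + 1/3·(M − 10P_x − 12P_y)/P_x.
Discretionary income = 55 − 10·1 − 12·3 = 9; x* = 10 + 1/3·9/1 = 13; y* = 12 + 2/3·9/3 = 14.
Expenditure on x: 1·13 = 13; share = 0.2364.

share on x = 0.2364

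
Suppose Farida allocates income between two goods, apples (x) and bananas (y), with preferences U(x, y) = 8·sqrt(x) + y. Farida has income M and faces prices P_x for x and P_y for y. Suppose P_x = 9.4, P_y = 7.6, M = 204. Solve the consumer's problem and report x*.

x* = 10.459

Utility is quasi-linear in y; the FOC for x is 4/√x = P_x/P_y.
Solve: √x = 4·P_y/P_x, so x*(P_x,P_y) = (4·P_y/P_x)², and y* = (M − P_x·x*)/P_y.
Plugging in: x* = (4·7.6/9.4)² = 10.459.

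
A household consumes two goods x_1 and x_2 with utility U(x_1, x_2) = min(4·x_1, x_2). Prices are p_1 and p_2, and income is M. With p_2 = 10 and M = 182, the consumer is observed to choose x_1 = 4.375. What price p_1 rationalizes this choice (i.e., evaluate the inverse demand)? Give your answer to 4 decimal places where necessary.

With perfect complements, no substitution: consume in ratio x_1:x_2 = 1:4.
Budget: p_1·x_1 + p_2·4·x_1 = M, so (p_1 + 4·p_2)·x_1 = M.
Demand: x_1*(p_1,p_2,M) = M/(p_1 + 4·p_2), x_2* = 4·M/(p_1 + 4·p_2).
Set x_1* = 4.375 in the demand function and solve for p_1: p_1 = 1.6.

p_1 = 1.6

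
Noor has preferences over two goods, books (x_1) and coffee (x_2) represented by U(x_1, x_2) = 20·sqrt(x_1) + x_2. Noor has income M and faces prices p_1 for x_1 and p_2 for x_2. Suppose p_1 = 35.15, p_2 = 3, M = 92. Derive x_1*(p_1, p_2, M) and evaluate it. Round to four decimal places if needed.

Utility is quasi-linear in x_2; the FOC for x_1 is 10/√x_1 = p_1/p_2.
Thus x_1* = (10·p_2/p_1)² — independent of M — with the rest of income spent on x_2.
Plugging in: x_1* = (10·3/35.15)² = 0.7284.

x_1* = 0.7284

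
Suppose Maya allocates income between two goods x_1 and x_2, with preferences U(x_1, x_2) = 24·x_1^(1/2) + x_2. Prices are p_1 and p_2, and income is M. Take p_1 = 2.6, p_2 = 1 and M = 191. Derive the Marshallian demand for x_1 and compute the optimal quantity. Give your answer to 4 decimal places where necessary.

Utility is quasi-linear in x_2; the FOC for x_1 is 12/√x_1 = p_1/p_2.
Thus x_1* = (12·p_2/p_1)² — independent of M — with the rest of income spent on x_2.
Plugging in: x_1* = (12·1/2.6)² = 21.3018.

x_1* = 21.3018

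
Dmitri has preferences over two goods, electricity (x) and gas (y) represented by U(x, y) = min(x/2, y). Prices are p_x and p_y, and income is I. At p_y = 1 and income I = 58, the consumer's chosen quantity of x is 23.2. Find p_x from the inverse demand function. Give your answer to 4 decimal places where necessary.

p_x = 2

Leontief preferences: the optimum is at the kink where x/2 = y/1, i.e. y = (1/2)·x.
Budget: p_x·x + p_y·(1/2)·x = I, so (2·p_x + p_y)·x = 2·I.
Demand: x*(p_x,p_y,I) = 2·I/(2·p_x + p_y), y* = I/(2·p_x + p_y).
Set x* = 23.2 in the demand function and solve for p_x: p_x = 2.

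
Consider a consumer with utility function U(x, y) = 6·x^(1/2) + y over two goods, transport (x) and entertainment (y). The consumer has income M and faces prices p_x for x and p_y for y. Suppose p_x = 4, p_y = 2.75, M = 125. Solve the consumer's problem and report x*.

x* = 4.2539

Utility is quasi-linear in y; the FOC for x is 3/√x = p_x/p_y.
Thus x* = (3·p_y/p_x)² — independent of M — with the rest of income spent on y.
Plugging in: x* = (3·2.75/4)² = 4.2539.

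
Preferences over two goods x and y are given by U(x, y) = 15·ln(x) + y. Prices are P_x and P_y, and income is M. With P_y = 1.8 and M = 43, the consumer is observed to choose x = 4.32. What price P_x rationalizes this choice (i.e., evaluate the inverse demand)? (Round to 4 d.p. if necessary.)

MU_x = 15/x, MU_y = 1. Tangency: 15/x = P_x/P_y.
So x*(P_x,P_y) = 15·P_y/P_x, independent of income; and y* = (M − 15·P_y)/P_y.
Set x* = 4.32 in the demand function and solve for P_x: P_x = 6.25.

P_x = 6.25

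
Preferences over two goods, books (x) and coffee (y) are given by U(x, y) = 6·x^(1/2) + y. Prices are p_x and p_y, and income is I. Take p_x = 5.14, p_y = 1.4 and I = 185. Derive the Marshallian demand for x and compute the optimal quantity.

x* = 0.6677

Utility is quasi-linear in y; the FOC for x is 3/√x = p_x/p_y.
Thus x* = (3·p_y/p_x)² — independent of I — with the rest of income spent on y.
Plugging in: x* = (3·1.4/5.14)² = 0.6677.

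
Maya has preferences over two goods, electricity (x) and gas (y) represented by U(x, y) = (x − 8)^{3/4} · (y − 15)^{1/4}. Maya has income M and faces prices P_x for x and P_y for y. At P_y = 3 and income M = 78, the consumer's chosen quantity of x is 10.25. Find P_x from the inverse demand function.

This is Cobb-Douglas in (x−8, y−15): tangency gives 0.75·P_y·(y−15) = 0.25·P_x·(x−8).
After buying the subsistence bundle (8, 15), a share 0.75 of the remaining income goes to x: x* = 8 + 0.75·(M − 8P_x − 15P_y)/P_x.
Set x* = 10.25 in the demand function and solve for P_x: P_x = 3.

P_x = 3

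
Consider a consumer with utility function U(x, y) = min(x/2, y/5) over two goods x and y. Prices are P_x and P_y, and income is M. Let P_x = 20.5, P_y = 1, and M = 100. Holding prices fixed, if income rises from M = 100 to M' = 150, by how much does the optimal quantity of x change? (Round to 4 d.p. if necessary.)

Δx* = 2.1739

Leontief preferences: the optimum is at the kink where x/2 = y/5, i.e. y = (5/2)·x.
Budget: P_x·x + P_y·(5/2)·x = M, so (2·P_x + 5·P_y)·x = 2·M.
Demand: x*(P_x,P_y,M) = 2·M/(2·P_x + 5·P_y), y* = 5·M/(2·P_x + 5·P_y).
Here 2·20.5 + 5·1 = 46, giving x* = 4.3478.
At M' = 150: x* = 6.5217. Change: 6.5217 − 4.3478 = 2.1739.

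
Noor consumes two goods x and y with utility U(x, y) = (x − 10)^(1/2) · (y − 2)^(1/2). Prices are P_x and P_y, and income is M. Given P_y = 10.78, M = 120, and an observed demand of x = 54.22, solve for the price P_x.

Let x' = x−10, y' = y−2. MRS = y'/x' = P_x/P_y.
Substituting into the budget: x* = 10 + 0.5·(M − 10·P_x − 2·P_y)/P_x, and y* = 2 + 0.5·(…)/P_y.
Set x* = 54.22 in the demand function and solve for P_x: P_x = 1.

P_x = 1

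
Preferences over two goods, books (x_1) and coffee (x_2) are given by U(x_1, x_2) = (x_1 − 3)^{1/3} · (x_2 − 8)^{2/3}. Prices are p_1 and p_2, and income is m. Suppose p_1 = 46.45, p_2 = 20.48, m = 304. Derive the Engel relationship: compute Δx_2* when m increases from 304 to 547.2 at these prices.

Δx_2* = 7.9167

This is Cobb-Douglas in (x_1−3, x_2−8): tangency gives 1/3·p_2·(x_2−8) = 2/3·p_1·(x_1−3).
After buying the subsistence bundle (3, 8), a share 1/3 of the remaining income goes to x_1: x_1* = 3 + 1/3·(m − 3p_1 − 8p_2)/p_1.
Discretionary income = 304 − 3·46.45 − 8·20.48 = 0.81; x_2* = 8 + 2/3·0.81/20.48 = 8.0264.
At m' = 547.2: x_2* = 15.943. Change: 15.943 − 8.0264 = 7.9167.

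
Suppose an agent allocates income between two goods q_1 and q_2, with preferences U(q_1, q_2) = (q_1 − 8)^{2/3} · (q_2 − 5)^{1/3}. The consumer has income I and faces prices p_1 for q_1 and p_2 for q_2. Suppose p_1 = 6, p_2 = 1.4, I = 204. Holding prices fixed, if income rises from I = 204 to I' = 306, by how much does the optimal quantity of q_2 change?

This is Cobb-Douglas in (q_1−8, q_2−5): tangency gives 2/3·p_2·(q_2−5) = 1/3·p_1·(q_1−8).
Substituting into the budget: q_1* = 8 + 2/3·(I − 8·p_1 − 5·p_2)/p_1, and q_2* = 5 + 1/3·(…)/p_2.
Discretionary income = 204 − 8·6 − 5·1.4 = 149; q_2* = 5 + 1/3·149/1.4 = 40.4762.
At I' = 306: q_2* = 64.7619. Change: 64.7619 − 40.4762 = 24.2857.

Δq_2* = 24.2857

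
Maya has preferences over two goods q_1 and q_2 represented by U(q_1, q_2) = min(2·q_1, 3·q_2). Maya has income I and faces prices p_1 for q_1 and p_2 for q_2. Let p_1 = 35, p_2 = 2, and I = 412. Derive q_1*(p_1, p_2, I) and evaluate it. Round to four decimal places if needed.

q_1* = 11.3394

Demand: q_1*(p_1,p_2,I) = 3·I/(3·p_1 + 2·p_2), q_2* = 2·I/(3·p_1 + 2·p_2).
Here 3·35 + 2·2 = 109, giving q_1* = 11.3394.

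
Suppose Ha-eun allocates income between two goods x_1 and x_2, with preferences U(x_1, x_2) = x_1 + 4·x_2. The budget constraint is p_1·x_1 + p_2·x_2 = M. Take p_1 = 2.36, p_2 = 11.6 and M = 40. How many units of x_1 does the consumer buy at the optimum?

Linear utility — the consumer picks whichever good has higher MU/price: 1/2.36 = 0.4237 vs 4/11.6 = 0.3448.
x_1 gives more utility per dollar, so spend all income on x_1: x_1* = M/p_1, x_2* = 0.
Numerically: x_1* = 16.9492, x_2* = 0.

x_1* = 16.9492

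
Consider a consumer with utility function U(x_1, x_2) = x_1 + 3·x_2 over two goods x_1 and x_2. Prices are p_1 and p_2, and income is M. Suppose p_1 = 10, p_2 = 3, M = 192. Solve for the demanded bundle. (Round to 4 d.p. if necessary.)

Linear utility — the consumer picks whichever good has higher MU/price: 1/10 = 0.1 vs 3/3 = 1.
x_2 gives more utility per dollar, so spend all income on x_2: x_2* = M/p_2, x_1* = 0.
Numerically: x_1* = 0, x_2* = 64.

x_1* = 0, x_2* = 64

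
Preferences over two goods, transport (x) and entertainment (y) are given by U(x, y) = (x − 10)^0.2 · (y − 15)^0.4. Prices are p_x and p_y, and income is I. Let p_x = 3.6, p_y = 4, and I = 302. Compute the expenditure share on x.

share on x = 0.3466

MRS = (1/2)·(y−15)/(x−10). Tangency with p_x/p_y gives y−15 = 2·(p_x/p_y)·(x−10).
Substituting into the budget: x* = 10 + 1/3·(I − 10·p_x − 15·p_y)/p_x, and y* = 15 + 2/3·(…)/p_y.
Discretionary income = 302 − 10·3.6 − 15·4 = 206; x* = 10 + 1/3·206/3.6 = 29.0741; y* = 15 + 2/3·206/4 = 49.3333.
Expenditure on x: 3.6·29.0741 = 104.6667; share = 0.3466.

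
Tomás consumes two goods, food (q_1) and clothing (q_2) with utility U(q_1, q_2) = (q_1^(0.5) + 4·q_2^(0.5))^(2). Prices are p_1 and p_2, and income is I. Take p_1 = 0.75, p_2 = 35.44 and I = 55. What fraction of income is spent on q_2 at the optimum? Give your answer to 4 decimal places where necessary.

MU_q_1 ∝ q_1^(-0.5), MU_q_2 ∝ 4·q_2^(-0.5), so MRS = (1/4)·(q_2/q_1)^(0.5) = p_1/p_2.
Solve for the ratio: q_2/q_1 = [4·p_1/p_2]^(2).
Substitute q_2 = (q_2/q_1)·q_1 into the budget: q_1* = I/(p_1 + p_2·(q_2/q_1)).
Numerically q_2/q_1 = 0.007166, so q_1* = 55/(0.75 + 35.44·0.007166) = 54.7836 and q_2* = 0.007166·54.7836 = 0.3926.
Expenditure on q_2: 35.44·0.3926 = 13.9123; share = 0.253.

share on q_2 = 0.253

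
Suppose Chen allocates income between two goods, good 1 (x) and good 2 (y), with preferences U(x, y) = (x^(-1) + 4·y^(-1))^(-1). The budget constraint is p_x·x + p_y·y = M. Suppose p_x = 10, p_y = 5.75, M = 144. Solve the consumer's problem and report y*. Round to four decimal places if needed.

y* = 15.0921

From the CES first-order condition, (1/4)·(y/x)^(2) = p_x/p_y.
Solve for the ratio: y/x = [4·p_x/p_y]^(0.5).
With the ratio pinned down, the budget gives x* = M/(p_x + p_y·(y/x)) and y* = (y/x)·x*.
Numerically y/x = 2.637522, so x* = 144/(10 + 5.75·2.637522) = 5.7221 and y* = 2.637522·5.7221 = 15.0921.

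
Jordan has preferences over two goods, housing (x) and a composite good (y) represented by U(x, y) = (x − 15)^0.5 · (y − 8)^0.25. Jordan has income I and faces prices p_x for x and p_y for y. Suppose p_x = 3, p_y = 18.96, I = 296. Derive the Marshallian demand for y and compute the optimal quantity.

This is Cobb-Douglas in (x−15, y−8): tangency gives 0.5·p_y·(y−8) = 0.25·p_x·(x−15).
After buying the subsistence bundle (15, 8), a share 2/3 of the remaining income goes to x: x* = 15 + 2/3·(I − 15p_x − 8p_y)/p_x.
Discretionary income = 296 − 15·3 − 8·18.96 = 99.32; y* = 8 + 1/3·99.32/18.96 = 9.7461.

y* = 9.7461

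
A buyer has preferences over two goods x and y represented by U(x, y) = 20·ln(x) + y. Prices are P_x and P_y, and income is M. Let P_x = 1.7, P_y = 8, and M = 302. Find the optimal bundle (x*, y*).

MU_x = 20/x, MU_y = 1. Tangency: 20/x = P_x/P_y.
So x*(P_x,P_y) = 20·P_y/P_x, independent of income; and y* = (M − 20·P_y)/P_y.
At the given prices: x* = 20·8/1.7 = 94.1176, and y* = 17.75.

x* = 94.1176, y* = 17.75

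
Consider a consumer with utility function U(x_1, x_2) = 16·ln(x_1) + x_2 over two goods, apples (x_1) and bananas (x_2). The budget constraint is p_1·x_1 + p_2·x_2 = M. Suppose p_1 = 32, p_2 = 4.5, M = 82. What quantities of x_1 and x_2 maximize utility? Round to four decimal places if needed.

x_1* = 2.25, x_2* = 2.2222

Set MRS = p_1/p_2: (16/x_1)/1 = p_1/p_2.
So x_1*(p_1,p_2) = 16·p_2/p_1, independent of income; and x_2* = (M − 16·p_2)/p_2.
At the given prices: x_1* = 16·4.5/32 = 2.25, and x_2* = 2.2222.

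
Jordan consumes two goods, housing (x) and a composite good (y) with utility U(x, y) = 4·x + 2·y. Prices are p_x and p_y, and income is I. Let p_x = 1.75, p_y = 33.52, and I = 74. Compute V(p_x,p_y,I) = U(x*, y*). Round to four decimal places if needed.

V = 169.1429

Linear utility — the consumer picks whichever good has higher MU/price: 4/1.75 = 2.2857 vs 2/33.52 = 0.0597.
x gives more utility per dollar, so spend all income on x: x* = I/p_x, y* = 0.
Numerically: x* = 42.2857, y* = 0.
Utility at the optimum: U(42.2857, 0) = 169.1429.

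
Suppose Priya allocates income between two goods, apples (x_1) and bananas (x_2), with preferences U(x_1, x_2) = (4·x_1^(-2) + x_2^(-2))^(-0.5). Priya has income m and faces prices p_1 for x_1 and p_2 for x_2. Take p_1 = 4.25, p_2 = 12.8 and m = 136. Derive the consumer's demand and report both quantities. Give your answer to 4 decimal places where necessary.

MRS = MU_x_1/MU_x_2 = 4·(x_2/x_1)^(3). Set equal to p_1/p_2.
Solve for the ratio: x_2/x_1 = [(1/4)·p_1/p_2]^(1/3).
Substitute x_2 = (x_2/x_1)·x_1 into the budget: x_1* = m/(p_1 + p_2·(x_2/x_1)).
Numerically x_2/x_1 = 0.436221, so x_1* = 136/(4.25 + 12.8·0.436221) = 13.8301 and x_2* = 0.436221·13.8301 = 6.033.

x_1* = 13.8301, x_2* = 6.033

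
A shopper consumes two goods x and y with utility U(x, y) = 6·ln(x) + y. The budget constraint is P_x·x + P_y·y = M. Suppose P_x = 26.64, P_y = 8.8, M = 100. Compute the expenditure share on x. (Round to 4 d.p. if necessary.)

share on x = 0.528

MU_x = 6/x, MU_y = 1. Tangency: 6/x = P_x/P_y.
So x*(P_x,P_y) = 6·P_y/P_x, independent of income; and y* = (M − 6·P_y)/P_y.
At the given prices: x* = 6·8.8/26.64 = 1.982, and y* = 5.3636.
Expenditure on x: 26.64·1.982 = 52.8; share = 0.528.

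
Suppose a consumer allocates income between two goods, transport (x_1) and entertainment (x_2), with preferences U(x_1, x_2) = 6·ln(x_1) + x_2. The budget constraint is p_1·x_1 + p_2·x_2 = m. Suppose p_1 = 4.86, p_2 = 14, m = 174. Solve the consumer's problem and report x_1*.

MU_x_1 = 6/x_1, MU_x_2 = 1. Tangency: 6/x_1 = p_1/p_2.
So x_1*(p_1,p_2) = 6·p_2/p_1, independent of income; and x_2* = (m − 6·p_2)/p_2.
At the given prices: x_1* = 6·14/4.86 = 17.284.

x_1* = 17.284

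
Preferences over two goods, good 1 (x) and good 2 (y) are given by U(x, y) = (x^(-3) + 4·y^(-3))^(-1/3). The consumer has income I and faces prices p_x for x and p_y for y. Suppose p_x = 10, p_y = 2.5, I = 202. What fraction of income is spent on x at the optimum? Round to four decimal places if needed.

share on x = 0.6667

With the ratio pinned down, the budget gives x* = I/(p_x + p_y·(y/x)) and y* = (y/x)·x*.
Numerically y/x = 2, so x* = 202/(10 + 2.5·2) = 13.4667 and y* = 2·13.4667 = 26.9333.
Expenditure on x: 10·13.4667 = 134.6667; share = 0.6667.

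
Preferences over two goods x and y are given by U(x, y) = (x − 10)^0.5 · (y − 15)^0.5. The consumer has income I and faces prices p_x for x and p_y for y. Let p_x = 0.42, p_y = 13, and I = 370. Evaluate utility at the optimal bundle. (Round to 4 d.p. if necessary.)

MRS = (y−15)/(x−10). Tangency with p_x/p_y gives y−15 = (p_x/p_y)·(x−10).
Substituting into the budget: x* = 10 + 0.5·(I − 10·p_x − 15·p_y)/p_x, and y* = 15 + 0.5·(…)/p_y.
Discretionary income = 370 − 10·0.42 − 15·13 = 170.8; x* = 10 + 0.5·170.8/0.42 = 213.3333; y* = 15 + 0.5·170.8/13 = 21.5692.
Utility at the optimum: U(213.3333, 21.5692) = 36.5478.

V = 36.5478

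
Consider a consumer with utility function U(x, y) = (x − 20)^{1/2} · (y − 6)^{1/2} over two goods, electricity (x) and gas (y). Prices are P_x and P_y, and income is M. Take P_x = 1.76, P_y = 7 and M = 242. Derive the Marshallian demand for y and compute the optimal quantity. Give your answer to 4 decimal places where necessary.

y* = 17.7714

Let x' = x−20, y' = y−6. MRS = y'/x' = P_x/P_y.
Substituting into the budget: x* = 20 + 0.5·(M − 20·P_x − 6·P_y)/P_x, and y* = 6 + 0.5·(…)/P_y.
Discretionary income = 242 − 20·1.76 − 6·7 = 164.8; y* = 6 + 0.5·164.8/7 = 17.7714.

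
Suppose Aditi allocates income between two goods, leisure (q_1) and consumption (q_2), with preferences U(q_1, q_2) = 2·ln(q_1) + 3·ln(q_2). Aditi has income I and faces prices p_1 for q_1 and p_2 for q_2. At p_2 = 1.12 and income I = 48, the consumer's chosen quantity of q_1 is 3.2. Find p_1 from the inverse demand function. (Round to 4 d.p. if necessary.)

Tangency: MRS = (2/3)·q_2/q_1 = p_1/p_2.
So 2·p_2·q_2 = 3·p_1·q_1; combined with the budget, a share 0.4 of income goes to q_1.
Demand: q_1*(p_1,p_2,I) = 0.4·I/p_1 and q_2* = 0.6·I/p_2.
Set q_1* = 3.2 in the demand function and solve for p_1: p_1 = 6.

p_1 = 6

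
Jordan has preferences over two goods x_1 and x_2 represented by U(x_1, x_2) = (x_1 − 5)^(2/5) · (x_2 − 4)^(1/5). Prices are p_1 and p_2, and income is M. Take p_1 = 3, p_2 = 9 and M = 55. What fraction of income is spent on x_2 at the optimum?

Let x_1' = x_1−5, x_2' = x_2−4. MRS = 2·x_2'/x_1' = p_1/p_2.
Substituting into the budget: x_1* = 5 + 2/3·(M − 5·p_1 − 4·p_2)/p_1, and x_2* = 4 + 1/3·(…)/p_2.
Discretionary income = 55 − 5·3 − 4·9 = 4; x_1* = 5 + 2/3·4/3 = 5.8889; x_2* = 4 + 1/3·4/9 = 4.1481.
Expenditure on x_2: 9·4.1481 = 37.3333; share = 0.6788.

share on x_2 = 0.6788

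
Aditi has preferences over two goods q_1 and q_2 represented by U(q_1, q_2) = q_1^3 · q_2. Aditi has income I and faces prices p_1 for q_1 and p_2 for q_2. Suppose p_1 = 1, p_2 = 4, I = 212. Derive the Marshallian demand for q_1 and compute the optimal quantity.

q_1* = 159

Tangency: MRS = 3·q_2/q_1 = p_1/p_2.
So 3·p_2·q_2 = p_1·q_1; combined with the budget, a share 0.75 of income goes to q_1.
Demand: q_1*(p_1,p_2,I) = 0.75·I/p_1 and q_2* = 0.25·I/p_2.
At p_1=1, p_2=4, I=212: q_1* = 0.75·212/1 = 159.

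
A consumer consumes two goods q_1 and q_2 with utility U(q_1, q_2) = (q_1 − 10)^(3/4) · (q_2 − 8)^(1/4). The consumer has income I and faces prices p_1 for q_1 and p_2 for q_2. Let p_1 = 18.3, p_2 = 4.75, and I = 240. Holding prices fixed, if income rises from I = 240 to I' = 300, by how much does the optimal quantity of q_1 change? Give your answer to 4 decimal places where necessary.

Δq_1* = 2.459

Let q_1' = q_1−10, q_2' = q_2−8. MRS = 3·q_2'/q_1' = p_1/p_2.
After buying the subsistence bundle (10, 8), a share 0.75 of the remaining income goes to q_1: q_1* = 10 + 0.75·(I − 10p_1 − 8p_2)/p_1.
Discretionary income = 240 − 10·18.3 − 8·4.75 = 19; q_1* = 10 + 0.75·19/18.3 = 10.7787.
At I' = 300: q_1* = 13.2377. Change: 13.2377 − 10.7787 = 2.459.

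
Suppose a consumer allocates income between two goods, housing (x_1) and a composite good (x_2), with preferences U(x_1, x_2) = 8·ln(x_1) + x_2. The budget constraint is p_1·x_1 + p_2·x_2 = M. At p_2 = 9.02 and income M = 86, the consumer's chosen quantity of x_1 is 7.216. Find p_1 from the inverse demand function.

p_1 = 10

Set MRS = p_1/p_2: (8/x_1)/1 = p_1/p_2.
So x_1*(p_1,p_2) = 8·p_2/p_1, independent of income; and x_2* = (M − 8·p_2)/p_2.
Set x_1* = 7.216 in the demand function and solve for p_1: p_1 = 10.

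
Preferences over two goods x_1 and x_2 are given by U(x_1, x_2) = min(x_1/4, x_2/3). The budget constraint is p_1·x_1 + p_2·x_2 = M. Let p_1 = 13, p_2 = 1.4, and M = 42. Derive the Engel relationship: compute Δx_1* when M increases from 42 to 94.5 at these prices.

Δx_1* = 3.7367

Leontief preferences: the optimum is at the kink where x_1/4 = x_2/3, i.e. x_2 = (3/4)·x_1.
Budget: p_1·x_1 + p_2·(3/4)·x_1 = M, so (4·p_1 + 3·p_2)·x_1 = 4·M.
Demand: x_1*(p_1,p_2,M) = 4·M/(4·p_1 + 3·p_2), x_2* = 3·M/(4·p_1 + 3·p_2).
Here 4·13 + 3·1.4 = 56.2, giving x_1* = 2.9893.
At M' = 94.5: x_1* = 6.726. Change: 6.726 − 2.9893 = 3.7367.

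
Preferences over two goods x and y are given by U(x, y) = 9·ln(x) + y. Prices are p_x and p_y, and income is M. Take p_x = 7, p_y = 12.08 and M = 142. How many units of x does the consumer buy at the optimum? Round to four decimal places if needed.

x* = 15.5314

MU_x = 9/x, MU_y = 1. Tangency: 9/x = p_x/p_y.
So x*(p_x,p_y) = 9·p_y/p_x, independent of income; and y* = (M − 9·p_y)/p_y.
At the given prices: x* = 9·12.08/7 = 15.5314.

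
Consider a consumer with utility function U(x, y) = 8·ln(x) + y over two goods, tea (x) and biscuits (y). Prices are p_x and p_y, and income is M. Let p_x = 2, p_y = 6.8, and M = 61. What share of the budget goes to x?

Set MRS = p_x/p_y: (8/x)/1 = p_x/p_y.
So x*(p_x,p_y) = 8·p_y/p_x, independent of income; and y* = (M − 8·p_y)/p_y.
At the given prices: x* = 8·6.8/2 = 27.2, and y* = 0.9706.
Expenditure on x: 2·27.2 = 54.4; share = 0.8918.

share on x = 0.8918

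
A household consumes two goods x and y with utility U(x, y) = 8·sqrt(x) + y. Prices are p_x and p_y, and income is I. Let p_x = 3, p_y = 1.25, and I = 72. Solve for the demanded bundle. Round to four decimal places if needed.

Plugging in: x* = (4·1.25/3)² = 2.7778, y* = 50.9333.

x* = 2.7778, y* = 50.9333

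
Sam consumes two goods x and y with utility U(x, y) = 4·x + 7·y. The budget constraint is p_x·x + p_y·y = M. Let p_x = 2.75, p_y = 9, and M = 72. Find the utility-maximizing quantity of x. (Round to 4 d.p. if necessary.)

x* = 26.1818

Numerically: x* = 26.1818, y* = 0.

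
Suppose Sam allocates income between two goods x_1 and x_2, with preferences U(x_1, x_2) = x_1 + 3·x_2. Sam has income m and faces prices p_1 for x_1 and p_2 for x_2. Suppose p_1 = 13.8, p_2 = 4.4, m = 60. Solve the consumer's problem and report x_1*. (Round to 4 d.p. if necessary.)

Linear utility — the consumer picks whichever good has higher MU/price: 1/13.8 = 0.0725 vs 3/4.4 = 0.6818.
x_2 gives more utility per dollar, so spend all income on x_2: x_2* = m/p_2, x_1* = 0.
Numerically: x_1* = 0, x_2* = 13.6364.

x_1* = 0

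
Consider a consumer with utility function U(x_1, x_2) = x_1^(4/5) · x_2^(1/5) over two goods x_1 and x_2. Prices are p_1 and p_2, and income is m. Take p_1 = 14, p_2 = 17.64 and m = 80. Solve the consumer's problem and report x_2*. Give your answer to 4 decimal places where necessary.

x_2* = 0.907

MU_x_1/MU_x_2 = (0.8·x_2)/(0.2·x_1); tangency sets this equal to p_1/p_2.
So 0.8·p_2·x_2 = 0.2·p_1·x_1; combined with the budget, a share 0.8 of income goes to x_1.
Demand: x_1*(p_1,p_2,m) = 0.8·m/p_1 and x_2* = 0.2·m/p_2.
At p_1=14, p_2=17.64, m=80: x_2* = 0.2·80/17.64 = 0.907.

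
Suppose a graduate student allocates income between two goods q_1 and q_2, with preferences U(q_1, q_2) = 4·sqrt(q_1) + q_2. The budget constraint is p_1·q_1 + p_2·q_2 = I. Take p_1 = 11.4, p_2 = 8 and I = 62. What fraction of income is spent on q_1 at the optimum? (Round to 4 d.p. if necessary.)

share on q_1 = 0.3622

Set MRS = p_1/p_2: 2·q_1^(−1/2) = p_1/p_2.
Solve: √q_1 = 2·p_2/p_1, so q_1*(p_1,p_2) = (2·p_2/p_1)², and q_2* = (I − p_1·q_1*)/p_2.
Plugging in: q_1* = (2·8/11.4)² = 1.9698, q_2* = 4.943.
Expenditure on q_1: 11.4·1.9698 = 22.4561; share = 0.3622.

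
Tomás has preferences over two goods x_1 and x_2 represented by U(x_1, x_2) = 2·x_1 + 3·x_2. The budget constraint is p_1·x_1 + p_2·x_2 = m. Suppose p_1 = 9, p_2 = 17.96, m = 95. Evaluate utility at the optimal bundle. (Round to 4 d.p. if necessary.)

Linear utility — the consumer picks whichever good has higher MU/price: 2/9 = 0.2222 vs 3/17.96 = 0.167.
x_1 gives more utility per dollar, so spend all income on x_1: x_1* = m/p_1, x_2* = 0.
Numerically: x_1* = 10.5556, x_2* = 0.
Utility at the optimum: U(10.5556, 0) = 21.1111.

V = 21.1111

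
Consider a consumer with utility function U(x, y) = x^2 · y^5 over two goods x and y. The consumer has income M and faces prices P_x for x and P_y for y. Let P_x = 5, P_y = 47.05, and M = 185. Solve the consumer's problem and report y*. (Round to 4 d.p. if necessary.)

y* = 2.8086

Tangency: MRS = (2/5)·y/x = P_x/P_y.
Rearranging, P_y·y = (5/2)·P_x·x. Substituting into the budget gives P_x·x·(1 + (5/2)) = M.
Demand: x*(P_x,P_y,M) = 2/7·M/P_x and y* = 5/7·M/P_y.
At P_x=5, P_y=47.05, M=185: y* = 5/7·185/47.05 = 2.8086.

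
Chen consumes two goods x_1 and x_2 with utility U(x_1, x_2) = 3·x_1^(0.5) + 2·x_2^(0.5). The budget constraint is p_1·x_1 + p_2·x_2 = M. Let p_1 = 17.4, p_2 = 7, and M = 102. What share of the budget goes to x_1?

share on x_1 = 0.4751

MU_x_1 ∝ 3·x_1^(-0.5), MU_x_2 ∝ 2·x_2^(-0.5), so MRS = (3/2)·(x_2/x_1)^(0.5) = p_1/p_2.
Solve for the ratio: x_2/x_1 = [(2/3)·p_1/p_2]^(2).
Substitute x_2 = (x_2/x_1)·x_1 into the budget: x_1* = M/(p_1 + p_2·(x_2/x_1)).
Numerically x_2/x_1 = 2.746122, so x_1* = 102/(17.4 + 7·2.746122) = 2.7851 and x_2* = 2.746122·2.7851 = 7.6484.
Expenditure on x_1: 17.4·2.7851 = 48.4615; share = 0.4751.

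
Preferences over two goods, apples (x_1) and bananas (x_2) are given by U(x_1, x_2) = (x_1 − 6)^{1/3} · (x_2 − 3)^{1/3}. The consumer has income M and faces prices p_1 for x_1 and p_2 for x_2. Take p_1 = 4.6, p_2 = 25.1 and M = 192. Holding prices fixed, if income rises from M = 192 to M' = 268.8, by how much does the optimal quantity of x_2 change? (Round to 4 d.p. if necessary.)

Δx_2* = 1.5299

MRS = (x_2−3)/(x_1−6). Tangency with p_1/p_2 gives x_2−3 = (p_1/p_2)·(x_1−6).
Substituting into the budget: x_1* = 6 + 0.5·(M − 6·p_1 − 3·p_2)/p_1, and x_2* = 3 + 0.5·(…)/p_2.
Discretionary income = 192 − 6·4.6 − 3·25.1 = 89.1; x_2* = 3 + 0.5·89.1/25.1 = 4.7749.
At M' = 268.8: x_2* = 6.3048. Change: 6.3048 − 4.7749 = 1.5299.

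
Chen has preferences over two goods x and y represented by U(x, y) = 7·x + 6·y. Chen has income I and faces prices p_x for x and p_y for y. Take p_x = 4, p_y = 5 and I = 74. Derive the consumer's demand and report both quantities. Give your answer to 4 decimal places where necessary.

x* = 18.5, y* = 0

Perfect substitutes: compare marginal utility per dollar. 7/p_x vs 6/p_y → 1.75 vs 1.2.
x gives more utility per dollar, so spend all income on x: x* = I/p_x, y* = 0.
Numerically: x* = 18.5, y* = 0.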